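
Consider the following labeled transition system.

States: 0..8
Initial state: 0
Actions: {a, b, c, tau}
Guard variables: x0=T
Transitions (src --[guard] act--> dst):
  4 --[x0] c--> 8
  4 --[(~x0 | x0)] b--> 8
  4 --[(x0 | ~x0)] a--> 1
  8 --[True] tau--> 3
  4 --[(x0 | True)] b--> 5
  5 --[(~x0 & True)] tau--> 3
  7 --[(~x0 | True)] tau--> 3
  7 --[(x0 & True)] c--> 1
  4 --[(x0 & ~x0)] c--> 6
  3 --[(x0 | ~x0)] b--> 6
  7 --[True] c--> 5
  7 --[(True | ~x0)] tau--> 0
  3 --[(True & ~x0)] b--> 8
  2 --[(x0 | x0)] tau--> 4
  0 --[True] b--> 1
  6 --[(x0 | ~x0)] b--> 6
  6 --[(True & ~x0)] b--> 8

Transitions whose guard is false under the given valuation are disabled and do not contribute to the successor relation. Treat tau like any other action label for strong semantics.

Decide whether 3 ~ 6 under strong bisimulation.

Compute ~ classes (split until stable):
  π0 = {{0,1,2,3,4,5,6,7,8}}
  π1 = {{0,3,6},{1,5},{2,8},{4},{7}}
  π2 = {{0},{1,5},{2},{3,6},{4},{7},{8}}
7 equivalence class(es) (converged in 3)
3∈{3,6}, 6∈{3,6}

Answer: BISIMILAR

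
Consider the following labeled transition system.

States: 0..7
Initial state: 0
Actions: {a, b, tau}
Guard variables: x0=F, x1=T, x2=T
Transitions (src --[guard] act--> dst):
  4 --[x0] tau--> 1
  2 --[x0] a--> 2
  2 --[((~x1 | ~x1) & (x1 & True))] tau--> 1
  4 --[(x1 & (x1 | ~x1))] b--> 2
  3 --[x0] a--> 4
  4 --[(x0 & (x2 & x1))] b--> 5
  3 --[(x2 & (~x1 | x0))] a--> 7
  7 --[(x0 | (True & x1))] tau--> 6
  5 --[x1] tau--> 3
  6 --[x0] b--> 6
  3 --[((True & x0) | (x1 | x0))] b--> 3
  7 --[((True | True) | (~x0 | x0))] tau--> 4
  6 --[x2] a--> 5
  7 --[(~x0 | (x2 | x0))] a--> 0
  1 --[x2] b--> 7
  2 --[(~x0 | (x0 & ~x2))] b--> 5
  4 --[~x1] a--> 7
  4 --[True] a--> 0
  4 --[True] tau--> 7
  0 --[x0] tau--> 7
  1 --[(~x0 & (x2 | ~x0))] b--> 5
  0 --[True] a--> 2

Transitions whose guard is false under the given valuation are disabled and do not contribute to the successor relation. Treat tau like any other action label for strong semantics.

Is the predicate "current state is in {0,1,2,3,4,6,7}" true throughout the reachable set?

Answer: INVARIANT VIOLATED at state 5

Analysis:
Allowed set {0,1,2,3,4,6,7}
Reachable = {0,2,3,5}
  0: safe
  2: safe
  3: safe
  5: VIOLATES
witness against invariant: a·b → 5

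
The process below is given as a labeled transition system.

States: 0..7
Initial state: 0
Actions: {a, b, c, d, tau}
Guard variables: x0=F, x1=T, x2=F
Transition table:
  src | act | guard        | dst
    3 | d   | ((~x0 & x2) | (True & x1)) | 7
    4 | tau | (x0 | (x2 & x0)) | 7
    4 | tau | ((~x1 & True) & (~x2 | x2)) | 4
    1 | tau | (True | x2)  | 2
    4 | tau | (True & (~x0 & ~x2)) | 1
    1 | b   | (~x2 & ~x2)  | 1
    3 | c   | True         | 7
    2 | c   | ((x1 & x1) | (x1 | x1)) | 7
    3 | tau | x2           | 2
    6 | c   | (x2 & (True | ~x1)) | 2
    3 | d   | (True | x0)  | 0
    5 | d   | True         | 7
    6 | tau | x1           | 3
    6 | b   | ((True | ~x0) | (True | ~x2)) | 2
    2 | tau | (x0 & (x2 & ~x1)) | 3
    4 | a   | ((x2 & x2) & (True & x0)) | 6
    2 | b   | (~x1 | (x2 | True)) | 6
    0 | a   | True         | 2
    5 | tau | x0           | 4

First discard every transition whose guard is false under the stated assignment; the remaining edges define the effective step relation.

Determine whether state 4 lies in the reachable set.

12 transition(s) survive guard evaluation.
Layer 0: {0}
Layer 1: {2}  cumulative {0,2}
Layer 2: {6,7}  cumulative {0,2,6,7}
Layer 3: {3}  cumulative {0,2,3,6,7}
Reachable = {0,2,3,6,7}

Answer: UNREACHABLE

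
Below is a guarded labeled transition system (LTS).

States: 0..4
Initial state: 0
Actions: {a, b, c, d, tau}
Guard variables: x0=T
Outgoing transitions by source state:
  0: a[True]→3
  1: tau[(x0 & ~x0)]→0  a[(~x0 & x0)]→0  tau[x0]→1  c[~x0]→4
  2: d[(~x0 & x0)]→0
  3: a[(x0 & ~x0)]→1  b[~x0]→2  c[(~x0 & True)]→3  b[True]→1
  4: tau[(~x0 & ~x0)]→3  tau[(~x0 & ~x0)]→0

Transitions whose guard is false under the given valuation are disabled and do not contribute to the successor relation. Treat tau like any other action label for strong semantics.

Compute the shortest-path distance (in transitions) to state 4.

Answer: UNREACHABLE

Analysis:
Breadth-first toward 4:
  depth 0: {0}
  depth 1: {3}
  depth 2: {1}
4 never appears.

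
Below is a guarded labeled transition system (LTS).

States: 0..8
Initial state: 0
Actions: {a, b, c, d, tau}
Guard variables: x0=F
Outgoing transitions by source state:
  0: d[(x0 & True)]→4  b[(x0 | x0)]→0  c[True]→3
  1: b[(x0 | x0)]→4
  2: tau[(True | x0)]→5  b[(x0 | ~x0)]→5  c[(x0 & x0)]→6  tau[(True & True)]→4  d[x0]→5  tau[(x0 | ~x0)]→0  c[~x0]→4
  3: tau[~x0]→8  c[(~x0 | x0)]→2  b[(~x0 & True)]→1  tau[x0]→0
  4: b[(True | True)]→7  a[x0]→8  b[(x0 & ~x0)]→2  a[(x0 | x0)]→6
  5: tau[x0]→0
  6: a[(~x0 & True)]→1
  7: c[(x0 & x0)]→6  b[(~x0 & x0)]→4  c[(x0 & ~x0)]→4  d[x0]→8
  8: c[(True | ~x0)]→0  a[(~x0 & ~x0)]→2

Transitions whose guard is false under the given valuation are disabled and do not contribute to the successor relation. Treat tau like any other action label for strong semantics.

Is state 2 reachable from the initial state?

13 transition(s) survive guard evaluation.
L0 = {0}
L1 = {3}  now seen {0,3}
L2 = {1,2,8}  now seen {0,1,2,3,8}
L3 = {4,5}  now seen {0,1,2,3,4,5,8}
L4 = {7}  now seen {0,1,2,3,4,5,7,8}
Reachable = {0,1,2,3,4,5,7,8}
witness 2: c·c

Answer: REACHABLE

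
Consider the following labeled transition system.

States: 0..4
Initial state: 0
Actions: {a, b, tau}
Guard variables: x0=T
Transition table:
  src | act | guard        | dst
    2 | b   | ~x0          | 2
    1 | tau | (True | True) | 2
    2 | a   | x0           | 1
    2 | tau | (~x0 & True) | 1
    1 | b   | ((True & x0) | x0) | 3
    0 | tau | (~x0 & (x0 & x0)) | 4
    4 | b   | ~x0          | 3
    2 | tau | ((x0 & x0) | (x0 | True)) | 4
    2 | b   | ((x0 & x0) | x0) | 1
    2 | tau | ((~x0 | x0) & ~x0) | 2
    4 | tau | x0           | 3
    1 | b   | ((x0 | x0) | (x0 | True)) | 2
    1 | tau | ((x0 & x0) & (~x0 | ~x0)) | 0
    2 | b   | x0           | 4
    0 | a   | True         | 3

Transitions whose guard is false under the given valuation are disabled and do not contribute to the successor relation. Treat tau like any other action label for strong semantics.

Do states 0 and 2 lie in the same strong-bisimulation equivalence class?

Refine partition for ~:
  π0 = {{0,1,2,3,4}}
  π1 = {{0},{1},{2},{3},{4}}
Fixed point at round 2; 5 class(es).
[0]={0}  [2]={2}

Answer: NOT BISIMILAR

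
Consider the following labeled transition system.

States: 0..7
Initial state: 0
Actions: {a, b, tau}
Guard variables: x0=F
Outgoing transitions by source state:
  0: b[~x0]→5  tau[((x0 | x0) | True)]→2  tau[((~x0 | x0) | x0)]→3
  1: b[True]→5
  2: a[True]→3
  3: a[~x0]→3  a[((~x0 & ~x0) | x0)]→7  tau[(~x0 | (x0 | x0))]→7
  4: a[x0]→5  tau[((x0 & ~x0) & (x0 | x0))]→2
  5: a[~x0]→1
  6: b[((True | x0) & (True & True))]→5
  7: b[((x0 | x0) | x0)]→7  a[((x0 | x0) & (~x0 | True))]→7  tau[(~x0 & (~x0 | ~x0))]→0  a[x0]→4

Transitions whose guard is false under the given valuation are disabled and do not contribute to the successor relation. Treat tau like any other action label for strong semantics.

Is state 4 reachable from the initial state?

After dropping false guards: 11 live edges.
Layer 0: {0}
Layer 1: {2,3,5}  now seen {0,2,3,5}
Layer 2: {1,7}  now seen {0,1,2,3,5,7}
Reachable = {0,1,2,3,5,7}

Answer: UNREACHABLE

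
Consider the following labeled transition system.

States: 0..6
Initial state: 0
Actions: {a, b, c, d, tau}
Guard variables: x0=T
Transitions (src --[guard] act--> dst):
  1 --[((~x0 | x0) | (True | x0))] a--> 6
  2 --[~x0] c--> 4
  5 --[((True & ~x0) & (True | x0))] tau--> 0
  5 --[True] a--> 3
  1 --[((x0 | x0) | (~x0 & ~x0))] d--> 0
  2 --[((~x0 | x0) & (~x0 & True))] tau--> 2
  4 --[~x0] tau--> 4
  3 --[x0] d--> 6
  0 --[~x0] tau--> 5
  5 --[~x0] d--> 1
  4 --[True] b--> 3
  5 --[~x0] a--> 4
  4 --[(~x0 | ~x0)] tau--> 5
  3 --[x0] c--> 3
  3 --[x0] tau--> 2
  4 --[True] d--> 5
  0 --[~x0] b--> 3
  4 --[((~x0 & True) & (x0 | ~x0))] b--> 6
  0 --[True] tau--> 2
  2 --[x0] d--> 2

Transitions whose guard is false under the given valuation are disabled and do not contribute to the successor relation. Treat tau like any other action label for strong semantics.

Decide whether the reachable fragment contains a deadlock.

Reachable = {0,2}
  0: tau→2  [deg 1]
  2: d→2  [deg 1]

Answer: DEADLOCK-FREE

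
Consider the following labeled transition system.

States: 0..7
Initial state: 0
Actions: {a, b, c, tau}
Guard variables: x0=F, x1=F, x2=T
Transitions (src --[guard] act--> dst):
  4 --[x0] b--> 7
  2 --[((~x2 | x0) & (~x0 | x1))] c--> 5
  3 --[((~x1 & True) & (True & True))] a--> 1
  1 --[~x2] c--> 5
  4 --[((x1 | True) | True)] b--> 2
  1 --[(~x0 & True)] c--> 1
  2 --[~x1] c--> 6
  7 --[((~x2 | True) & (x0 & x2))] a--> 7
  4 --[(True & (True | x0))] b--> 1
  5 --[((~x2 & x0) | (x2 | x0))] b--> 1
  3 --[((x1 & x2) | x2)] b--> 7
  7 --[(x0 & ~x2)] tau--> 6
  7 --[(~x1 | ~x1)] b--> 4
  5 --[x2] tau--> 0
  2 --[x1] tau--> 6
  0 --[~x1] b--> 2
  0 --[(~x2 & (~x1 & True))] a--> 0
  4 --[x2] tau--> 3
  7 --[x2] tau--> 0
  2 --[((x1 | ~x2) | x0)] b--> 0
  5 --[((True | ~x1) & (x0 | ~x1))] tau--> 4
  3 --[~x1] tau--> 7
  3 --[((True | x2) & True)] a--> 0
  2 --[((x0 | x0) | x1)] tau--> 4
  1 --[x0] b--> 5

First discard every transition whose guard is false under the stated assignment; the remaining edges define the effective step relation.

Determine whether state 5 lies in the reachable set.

Answer: UNREACHABLE

Analysis:
After dropping false guards: 15 live edges.
depth 0: {0}
depth 1: {2}  cumulative {0,2}
depth 2: {6}  cumulative {0,2,6}
Reachable = {0,2,6}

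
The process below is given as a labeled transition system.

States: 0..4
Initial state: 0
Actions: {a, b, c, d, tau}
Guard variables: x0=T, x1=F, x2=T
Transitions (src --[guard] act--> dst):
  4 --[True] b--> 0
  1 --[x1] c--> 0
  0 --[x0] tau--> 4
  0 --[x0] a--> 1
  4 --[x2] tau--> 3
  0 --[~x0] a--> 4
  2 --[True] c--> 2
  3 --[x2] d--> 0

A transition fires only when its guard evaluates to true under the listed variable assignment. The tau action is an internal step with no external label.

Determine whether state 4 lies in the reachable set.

Guard filter leaves 6 enabled edge(s).
L0 = {0}
L1 = {1,4}  total {0,1,4}
L2 = {3}  total {0,1,3,4}
Reach set: {0,1,3,4}
Path to 4: tau

Answer: REACHABLE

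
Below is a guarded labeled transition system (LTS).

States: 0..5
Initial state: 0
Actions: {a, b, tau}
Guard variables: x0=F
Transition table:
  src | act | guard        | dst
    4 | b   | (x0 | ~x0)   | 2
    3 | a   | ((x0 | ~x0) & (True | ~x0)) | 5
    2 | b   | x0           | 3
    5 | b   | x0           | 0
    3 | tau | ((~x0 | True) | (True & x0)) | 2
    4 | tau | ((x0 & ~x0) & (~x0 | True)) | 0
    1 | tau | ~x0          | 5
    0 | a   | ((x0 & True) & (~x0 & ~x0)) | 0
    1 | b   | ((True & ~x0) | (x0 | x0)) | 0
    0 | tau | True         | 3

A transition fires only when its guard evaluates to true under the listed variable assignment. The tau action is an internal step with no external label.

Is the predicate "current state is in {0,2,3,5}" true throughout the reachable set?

Inv-set: {0,2,3,5}
Reachable = {0,2,3,5}
  0: ok
  2: ok
  3: ok
  5: ok

Answer: INVARIANT HOLDS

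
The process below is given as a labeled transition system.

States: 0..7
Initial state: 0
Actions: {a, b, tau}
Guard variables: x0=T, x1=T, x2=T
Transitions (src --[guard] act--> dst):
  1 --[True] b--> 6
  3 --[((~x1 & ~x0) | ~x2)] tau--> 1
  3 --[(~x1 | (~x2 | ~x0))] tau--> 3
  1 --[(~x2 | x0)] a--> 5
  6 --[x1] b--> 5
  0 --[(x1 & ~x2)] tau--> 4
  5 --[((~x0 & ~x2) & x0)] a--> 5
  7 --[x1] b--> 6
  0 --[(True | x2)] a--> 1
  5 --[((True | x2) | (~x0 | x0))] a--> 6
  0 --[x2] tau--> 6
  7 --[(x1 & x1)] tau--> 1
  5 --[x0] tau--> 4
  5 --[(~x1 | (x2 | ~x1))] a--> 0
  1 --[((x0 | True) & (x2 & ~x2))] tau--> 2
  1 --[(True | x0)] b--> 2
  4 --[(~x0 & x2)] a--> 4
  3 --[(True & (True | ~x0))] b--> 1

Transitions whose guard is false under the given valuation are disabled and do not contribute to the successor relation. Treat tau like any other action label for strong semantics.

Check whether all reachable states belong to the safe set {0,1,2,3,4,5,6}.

Safe = {0,1,2,3,4,5,6}
Reachable = {0,1,2,4,5,6}
  0: ok
  1: ok
  2: ok
  4: ok
  5: ok
  6: ok

Answer: INVARIANT HOLDS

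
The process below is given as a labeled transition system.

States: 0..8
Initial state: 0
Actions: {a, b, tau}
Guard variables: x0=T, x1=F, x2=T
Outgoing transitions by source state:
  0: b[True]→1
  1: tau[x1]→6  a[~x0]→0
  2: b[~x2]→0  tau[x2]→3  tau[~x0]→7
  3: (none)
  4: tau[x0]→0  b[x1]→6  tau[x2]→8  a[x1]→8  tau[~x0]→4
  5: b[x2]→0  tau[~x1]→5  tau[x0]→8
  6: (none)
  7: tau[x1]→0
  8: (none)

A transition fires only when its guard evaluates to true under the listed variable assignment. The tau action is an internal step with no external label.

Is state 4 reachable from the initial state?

Guard filter leaves 7 enabled edge(s).
L0 = {0}
L1 = {1}  total {0,1}
Reachable = {0,1}

Answer: UNREACHABLE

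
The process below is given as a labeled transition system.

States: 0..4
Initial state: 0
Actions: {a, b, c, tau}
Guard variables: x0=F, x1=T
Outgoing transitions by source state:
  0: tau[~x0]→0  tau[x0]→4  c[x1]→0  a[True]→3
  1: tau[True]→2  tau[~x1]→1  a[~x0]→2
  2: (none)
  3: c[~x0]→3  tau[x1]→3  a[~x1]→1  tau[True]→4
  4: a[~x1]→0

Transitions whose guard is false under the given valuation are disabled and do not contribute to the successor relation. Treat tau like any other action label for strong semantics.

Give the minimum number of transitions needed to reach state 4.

Breadth-first toward 4:
  L0 = {0}
  L1 = {3}
  L2 = {4}
first hit 4 at d=2 via a·tau

Answer: 2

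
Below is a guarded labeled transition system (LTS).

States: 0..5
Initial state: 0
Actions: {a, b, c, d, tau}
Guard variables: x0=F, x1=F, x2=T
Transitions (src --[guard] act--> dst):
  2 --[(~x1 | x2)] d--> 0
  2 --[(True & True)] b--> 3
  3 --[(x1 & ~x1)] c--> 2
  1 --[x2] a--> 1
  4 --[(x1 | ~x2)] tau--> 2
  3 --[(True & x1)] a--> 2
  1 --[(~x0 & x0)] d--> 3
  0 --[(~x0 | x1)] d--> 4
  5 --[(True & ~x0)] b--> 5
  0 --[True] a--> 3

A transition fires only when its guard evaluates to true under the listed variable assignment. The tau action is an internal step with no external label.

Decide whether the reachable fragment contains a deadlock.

Answer: DEADLOCK at state 3

Trace:
Reachable = {0,3,4}
  0: a→3  d→4  [2 exit(s)]
  3: ∅  [no exit]
  4: ∅  [no exit]
trace reaching 3: a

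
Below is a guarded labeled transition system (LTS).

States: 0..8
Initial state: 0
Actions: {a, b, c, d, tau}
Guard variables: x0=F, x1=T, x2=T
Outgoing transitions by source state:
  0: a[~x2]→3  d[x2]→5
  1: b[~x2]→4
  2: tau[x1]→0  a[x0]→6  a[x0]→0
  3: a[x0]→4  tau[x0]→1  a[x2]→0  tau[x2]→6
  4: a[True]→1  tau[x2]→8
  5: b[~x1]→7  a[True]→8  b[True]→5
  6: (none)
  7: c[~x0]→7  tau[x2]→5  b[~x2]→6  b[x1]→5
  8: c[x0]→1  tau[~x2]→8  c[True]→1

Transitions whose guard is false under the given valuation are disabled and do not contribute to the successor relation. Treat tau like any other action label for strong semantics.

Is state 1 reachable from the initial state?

Answer: REACHABLE

Analysis:
Guard filter leaves 12 enabled edge(s).
L0 = {0}
L1 = {5}  now seen {0,5}
L2 = {8}  now seen {0,5,8}
L3 = {1}  now seen {0,1,5,8}
Reach set: {0,1,5,8}
trace reaching 1: d·a·c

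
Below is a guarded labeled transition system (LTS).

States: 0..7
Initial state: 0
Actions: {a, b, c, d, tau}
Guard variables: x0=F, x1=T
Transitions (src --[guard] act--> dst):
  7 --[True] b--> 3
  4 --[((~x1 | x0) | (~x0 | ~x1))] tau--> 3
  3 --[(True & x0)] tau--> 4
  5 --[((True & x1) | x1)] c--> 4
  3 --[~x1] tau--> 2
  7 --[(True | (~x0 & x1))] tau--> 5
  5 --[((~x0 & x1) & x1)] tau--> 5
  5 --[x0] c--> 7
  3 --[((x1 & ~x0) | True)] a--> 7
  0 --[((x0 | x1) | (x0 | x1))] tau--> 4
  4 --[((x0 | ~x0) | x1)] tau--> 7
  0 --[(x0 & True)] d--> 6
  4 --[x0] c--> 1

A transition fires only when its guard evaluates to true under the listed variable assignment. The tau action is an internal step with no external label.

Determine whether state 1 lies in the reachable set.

Answer: UNREACHABLE

Working:
8 transition(s) survive guard evaluation.
Layer 0: {0}
Layer 1: {4}  total {0,4}
Layer 2: {3,7}  total {0,3,4,7}
Layer 3: {5}  total {0,3,4,5,7}
Reachable = {0,3,4,5,7}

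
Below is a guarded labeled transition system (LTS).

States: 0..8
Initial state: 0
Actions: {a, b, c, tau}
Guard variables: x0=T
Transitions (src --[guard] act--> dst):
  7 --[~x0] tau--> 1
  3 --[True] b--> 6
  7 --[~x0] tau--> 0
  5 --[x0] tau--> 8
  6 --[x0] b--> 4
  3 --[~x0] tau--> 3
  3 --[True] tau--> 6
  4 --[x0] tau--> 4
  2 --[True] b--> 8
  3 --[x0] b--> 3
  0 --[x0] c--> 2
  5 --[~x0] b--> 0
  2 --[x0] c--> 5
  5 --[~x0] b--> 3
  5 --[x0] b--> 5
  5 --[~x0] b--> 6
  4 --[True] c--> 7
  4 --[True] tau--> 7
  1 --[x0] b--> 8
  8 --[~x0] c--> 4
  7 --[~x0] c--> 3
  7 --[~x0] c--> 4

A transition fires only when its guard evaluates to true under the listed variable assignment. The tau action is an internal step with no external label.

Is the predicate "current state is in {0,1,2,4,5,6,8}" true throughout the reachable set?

Allowed set {0,1,2,4,5,6,8}
Reach set: {0,2,5,8}
  0: ok
  2: ok
  5: ok
  8: ok

Answer: INVARIANT HOLDS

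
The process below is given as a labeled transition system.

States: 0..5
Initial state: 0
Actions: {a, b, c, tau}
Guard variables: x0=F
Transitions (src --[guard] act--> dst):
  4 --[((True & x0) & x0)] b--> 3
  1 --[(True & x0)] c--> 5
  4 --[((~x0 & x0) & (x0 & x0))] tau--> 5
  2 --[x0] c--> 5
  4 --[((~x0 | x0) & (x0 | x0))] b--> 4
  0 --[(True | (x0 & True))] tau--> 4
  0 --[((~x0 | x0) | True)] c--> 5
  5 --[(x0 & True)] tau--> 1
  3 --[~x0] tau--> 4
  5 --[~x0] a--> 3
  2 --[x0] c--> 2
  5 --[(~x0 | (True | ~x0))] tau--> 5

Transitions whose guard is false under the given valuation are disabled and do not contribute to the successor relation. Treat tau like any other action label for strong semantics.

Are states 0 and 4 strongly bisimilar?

Refine partition for ~:
  P[0] = {{0,1,2,3,4,5}}
  P[1] = {{0},{1,2,4},{3},{5}}
stable after 2 split(s): 4 block(s)
[0]={0}  [4]={1,2,4}

Answer: NOT BISIMILAR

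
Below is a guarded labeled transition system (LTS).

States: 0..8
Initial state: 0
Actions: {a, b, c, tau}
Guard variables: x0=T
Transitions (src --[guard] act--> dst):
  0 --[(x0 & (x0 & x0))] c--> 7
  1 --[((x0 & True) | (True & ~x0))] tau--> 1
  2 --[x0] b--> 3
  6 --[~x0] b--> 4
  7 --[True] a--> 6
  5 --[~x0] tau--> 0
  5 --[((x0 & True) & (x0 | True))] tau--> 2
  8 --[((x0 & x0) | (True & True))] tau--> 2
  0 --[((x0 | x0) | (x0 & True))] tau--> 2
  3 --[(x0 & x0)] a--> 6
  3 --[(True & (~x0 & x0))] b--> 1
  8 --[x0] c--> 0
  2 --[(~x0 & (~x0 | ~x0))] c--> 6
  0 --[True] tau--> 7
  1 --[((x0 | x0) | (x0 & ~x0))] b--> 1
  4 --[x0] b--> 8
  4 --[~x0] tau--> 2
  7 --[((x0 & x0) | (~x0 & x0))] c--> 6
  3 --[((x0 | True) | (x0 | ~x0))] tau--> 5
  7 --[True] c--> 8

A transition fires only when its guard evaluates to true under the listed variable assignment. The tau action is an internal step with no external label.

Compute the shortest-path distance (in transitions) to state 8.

Answer: 2

Trace:
BFS to 8:
  depth 0: {0}
  depth 1: {2,7}
  depth 2: {3,6,8}
depth(8)=2, e.g. c·c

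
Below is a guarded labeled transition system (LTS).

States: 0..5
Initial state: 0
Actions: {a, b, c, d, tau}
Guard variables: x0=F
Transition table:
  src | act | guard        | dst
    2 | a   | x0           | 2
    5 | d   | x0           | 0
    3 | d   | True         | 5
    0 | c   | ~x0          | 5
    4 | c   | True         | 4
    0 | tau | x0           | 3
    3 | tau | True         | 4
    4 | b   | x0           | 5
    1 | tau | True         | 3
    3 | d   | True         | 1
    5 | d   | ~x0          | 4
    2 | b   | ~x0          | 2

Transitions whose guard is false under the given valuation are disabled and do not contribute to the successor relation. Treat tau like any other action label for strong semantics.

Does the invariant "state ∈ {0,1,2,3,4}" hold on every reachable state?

Answer: INVARIANT VIOLATED at state 5

Working:
Safe = {0,1,2,3,4}
Reachable = {0,4,5}
  0: ok
  4: ok
  5: ✗ unsafe
witness against invariant: c → 5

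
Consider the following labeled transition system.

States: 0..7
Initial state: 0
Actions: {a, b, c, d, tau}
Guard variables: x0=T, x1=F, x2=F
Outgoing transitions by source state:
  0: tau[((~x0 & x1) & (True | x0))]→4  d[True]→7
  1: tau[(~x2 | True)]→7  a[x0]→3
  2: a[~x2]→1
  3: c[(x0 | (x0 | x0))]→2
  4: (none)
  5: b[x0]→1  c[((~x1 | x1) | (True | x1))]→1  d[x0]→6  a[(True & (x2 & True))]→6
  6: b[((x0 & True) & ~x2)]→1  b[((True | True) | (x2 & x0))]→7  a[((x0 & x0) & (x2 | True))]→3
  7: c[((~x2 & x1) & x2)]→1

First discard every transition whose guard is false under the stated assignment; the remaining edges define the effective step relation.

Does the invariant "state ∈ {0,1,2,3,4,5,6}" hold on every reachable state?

Answer: INVARIANT VIOLATED at state 7

Working:
Safe = {0,1,2,3,4,5,6}
Reachable = {0,7}
  0: ✓
  7: outside
reach 7 via d — violates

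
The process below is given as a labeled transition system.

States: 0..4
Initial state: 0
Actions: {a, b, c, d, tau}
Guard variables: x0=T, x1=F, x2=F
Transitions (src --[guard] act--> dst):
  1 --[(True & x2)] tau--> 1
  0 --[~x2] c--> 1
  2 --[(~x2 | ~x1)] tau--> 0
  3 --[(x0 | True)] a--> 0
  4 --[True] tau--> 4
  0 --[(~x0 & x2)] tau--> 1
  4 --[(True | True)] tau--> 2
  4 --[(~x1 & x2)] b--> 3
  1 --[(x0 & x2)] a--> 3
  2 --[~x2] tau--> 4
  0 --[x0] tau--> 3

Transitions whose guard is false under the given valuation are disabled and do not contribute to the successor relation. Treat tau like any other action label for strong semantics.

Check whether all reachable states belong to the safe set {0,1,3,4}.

Answer: INVARIANT HOLDS

Analysis:
Inv-set: {0,1,3,4}
Reach set: {0,1,3}
  0: ✓
  1: ✓
  3: ✓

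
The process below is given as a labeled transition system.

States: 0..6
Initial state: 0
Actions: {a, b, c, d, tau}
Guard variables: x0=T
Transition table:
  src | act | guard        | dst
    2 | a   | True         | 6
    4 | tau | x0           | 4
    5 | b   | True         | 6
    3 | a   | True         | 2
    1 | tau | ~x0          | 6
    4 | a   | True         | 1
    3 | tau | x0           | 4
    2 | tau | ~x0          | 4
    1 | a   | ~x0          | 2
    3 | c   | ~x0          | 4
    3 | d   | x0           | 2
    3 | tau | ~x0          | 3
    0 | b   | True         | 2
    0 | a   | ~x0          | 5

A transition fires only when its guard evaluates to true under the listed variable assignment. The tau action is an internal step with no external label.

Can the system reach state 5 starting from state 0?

Guard filter leaves 8 enabled edge(s).
Layer 0: {0}
Layer 1: {2}  now seen {0,2}
Layer 2: {6}  now seen {0,2,6}
R = {0,2,6}

Answer: UNREACHABLE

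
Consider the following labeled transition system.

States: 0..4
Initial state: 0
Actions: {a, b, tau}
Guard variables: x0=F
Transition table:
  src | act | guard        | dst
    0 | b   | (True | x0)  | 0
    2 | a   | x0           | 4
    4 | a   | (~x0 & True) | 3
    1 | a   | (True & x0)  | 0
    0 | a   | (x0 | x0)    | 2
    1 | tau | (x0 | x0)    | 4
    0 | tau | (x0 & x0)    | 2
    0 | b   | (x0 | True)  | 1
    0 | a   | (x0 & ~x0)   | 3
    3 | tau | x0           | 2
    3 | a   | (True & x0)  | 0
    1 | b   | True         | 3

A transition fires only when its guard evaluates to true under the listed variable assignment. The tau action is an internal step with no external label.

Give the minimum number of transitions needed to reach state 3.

Answer: 2

Analysis:
Breadth-first toward 3:
  L0 = {0}
  L1 = {1}
  L2 = {3}
first hit 3 at d=2 via b·b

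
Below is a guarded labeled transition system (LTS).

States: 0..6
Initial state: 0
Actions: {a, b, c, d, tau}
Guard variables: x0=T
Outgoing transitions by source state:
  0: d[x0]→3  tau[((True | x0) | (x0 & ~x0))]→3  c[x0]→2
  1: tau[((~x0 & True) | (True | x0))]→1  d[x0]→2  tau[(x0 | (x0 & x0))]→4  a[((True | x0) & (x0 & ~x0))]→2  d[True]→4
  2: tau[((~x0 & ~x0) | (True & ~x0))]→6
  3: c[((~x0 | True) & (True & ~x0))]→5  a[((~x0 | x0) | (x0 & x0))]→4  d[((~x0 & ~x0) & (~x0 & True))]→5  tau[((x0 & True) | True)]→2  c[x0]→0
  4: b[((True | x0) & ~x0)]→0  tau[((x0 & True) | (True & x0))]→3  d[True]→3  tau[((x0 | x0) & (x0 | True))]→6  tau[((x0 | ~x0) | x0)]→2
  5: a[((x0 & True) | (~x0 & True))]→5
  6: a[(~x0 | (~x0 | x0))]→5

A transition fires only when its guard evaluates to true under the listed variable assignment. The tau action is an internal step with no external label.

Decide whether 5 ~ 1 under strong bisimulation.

Bisimulation quotient by refinement:
  P[0] = {{0,1,2,3,4,5,6}}
  P[1] = {{0},{1,4},{2},{3},{5,6}}
  P[2] = {{0},{1},{2},{3},{4},{5,6}}
Fixed point at round 3; 6 class(es).
5∈{5,6}, 1∈{1}

Answer: NOT BISIMILAR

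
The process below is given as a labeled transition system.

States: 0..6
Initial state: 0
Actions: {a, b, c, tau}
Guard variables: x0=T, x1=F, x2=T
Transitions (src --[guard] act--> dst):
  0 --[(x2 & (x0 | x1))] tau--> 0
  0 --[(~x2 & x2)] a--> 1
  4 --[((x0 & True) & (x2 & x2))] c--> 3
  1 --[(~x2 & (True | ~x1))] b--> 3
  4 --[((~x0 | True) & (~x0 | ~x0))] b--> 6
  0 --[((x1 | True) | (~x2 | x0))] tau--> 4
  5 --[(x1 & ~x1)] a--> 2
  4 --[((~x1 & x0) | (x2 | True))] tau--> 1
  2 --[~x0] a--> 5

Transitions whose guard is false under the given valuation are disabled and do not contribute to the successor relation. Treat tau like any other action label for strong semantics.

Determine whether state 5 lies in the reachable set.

4 transition(s) survive guard evaluation.
L0 = {0}
L1 = {4}  total {0,4}
L2 = {1,3}  total {0,1,3,4}
Reachable = {0,1,3,4}

Answer: UNREACHABLE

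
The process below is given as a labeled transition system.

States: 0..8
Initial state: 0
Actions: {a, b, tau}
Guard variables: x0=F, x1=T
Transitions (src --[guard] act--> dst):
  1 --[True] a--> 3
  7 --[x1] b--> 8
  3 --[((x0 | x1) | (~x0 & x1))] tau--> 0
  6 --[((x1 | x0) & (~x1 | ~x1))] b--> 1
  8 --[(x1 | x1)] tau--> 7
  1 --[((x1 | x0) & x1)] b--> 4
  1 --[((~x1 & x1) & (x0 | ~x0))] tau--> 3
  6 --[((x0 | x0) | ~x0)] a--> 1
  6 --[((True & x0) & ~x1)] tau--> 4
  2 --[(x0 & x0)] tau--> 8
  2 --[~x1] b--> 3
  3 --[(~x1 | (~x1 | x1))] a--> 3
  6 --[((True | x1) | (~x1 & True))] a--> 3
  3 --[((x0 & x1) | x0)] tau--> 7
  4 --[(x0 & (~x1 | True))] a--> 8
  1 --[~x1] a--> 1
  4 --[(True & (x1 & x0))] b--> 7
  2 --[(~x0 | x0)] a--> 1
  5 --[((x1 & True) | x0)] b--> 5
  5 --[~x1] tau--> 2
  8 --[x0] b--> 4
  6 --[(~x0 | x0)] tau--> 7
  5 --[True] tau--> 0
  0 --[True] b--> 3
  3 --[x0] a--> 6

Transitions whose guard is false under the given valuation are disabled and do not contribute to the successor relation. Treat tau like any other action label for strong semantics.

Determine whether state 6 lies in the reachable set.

Guard filter leaves 13 enabled edge(s).
depth 0: {0}
depth 1: {3}  cumulative {0,3}
Reach set: {0,3}

Answer: UNREACHABLE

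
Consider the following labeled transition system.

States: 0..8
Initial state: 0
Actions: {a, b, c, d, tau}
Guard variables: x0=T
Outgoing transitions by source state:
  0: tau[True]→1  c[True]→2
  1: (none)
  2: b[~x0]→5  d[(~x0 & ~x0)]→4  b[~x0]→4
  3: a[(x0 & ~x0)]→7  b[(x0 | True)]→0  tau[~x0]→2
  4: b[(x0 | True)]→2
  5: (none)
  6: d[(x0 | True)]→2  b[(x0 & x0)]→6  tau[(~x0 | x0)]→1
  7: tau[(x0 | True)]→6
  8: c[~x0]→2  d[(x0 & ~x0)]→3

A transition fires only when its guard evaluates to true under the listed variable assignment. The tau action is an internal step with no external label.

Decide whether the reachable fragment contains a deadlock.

Answer: DEADLOCK at state 1

Trace:
R = {0,1,2}
  0: c→2  tau→1  [2 exit(s)]
  1: ∅  [deadlock]
  2: ∅  [deadlock]
witness 1: tau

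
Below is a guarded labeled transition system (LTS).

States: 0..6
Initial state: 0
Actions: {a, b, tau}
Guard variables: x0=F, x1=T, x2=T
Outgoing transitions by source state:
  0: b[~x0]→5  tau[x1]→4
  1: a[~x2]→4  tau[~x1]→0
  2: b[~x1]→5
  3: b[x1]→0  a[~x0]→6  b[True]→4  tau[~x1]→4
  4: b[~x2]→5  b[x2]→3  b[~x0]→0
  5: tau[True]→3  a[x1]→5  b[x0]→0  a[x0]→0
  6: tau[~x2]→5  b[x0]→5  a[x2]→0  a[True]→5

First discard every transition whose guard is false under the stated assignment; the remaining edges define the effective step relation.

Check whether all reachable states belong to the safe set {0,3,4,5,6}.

Inv-set: {0,3,4,5,6}
R = {0,3,4,5,6}
  0: ✓
  3: ✓
  4: ✓
  5: ✓
  6: ✓

Answer: INVARIANT HOLDS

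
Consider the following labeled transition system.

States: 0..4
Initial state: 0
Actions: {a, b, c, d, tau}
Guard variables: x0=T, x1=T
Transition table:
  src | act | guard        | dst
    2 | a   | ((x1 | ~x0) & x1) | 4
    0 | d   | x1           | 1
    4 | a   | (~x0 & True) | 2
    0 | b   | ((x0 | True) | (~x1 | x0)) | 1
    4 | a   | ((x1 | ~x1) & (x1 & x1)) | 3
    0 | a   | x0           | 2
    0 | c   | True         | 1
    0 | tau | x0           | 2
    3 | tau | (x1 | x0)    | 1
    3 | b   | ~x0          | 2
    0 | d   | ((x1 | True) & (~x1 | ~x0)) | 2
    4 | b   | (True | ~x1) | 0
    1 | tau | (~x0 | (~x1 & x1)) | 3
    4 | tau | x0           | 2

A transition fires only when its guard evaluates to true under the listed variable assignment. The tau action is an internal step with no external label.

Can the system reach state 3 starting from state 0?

10 transition(s) survive guard evaluation.
L0 = {0}
L1 = {1,2}  cumulative {0,1,2}
L2 = {4}  cumulative {0,1,2,4}
L3 = {3}  cumulative {0,1,2,3,4}
Reach set: {0,1,2,3,4}
Path to 3: a·a·a

Answer: REACHABLE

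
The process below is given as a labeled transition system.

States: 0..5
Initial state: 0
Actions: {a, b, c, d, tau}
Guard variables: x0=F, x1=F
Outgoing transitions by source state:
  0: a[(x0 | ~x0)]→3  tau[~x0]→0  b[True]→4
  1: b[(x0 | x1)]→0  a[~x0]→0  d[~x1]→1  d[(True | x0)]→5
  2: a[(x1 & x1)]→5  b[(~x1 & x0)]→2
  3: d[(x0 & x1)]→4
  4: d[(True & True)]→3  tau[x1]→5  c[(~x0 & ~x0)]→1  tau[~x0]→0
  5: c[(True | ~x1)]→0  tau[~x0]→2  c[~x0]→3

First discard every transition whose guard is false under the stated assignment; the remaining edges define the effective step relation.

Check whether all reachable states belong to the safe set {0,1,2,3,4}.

Allowed set {0,1,2,3,4}
Reachable = {0,1,2,3,4,5}
  0: ✓
  1: ✓
  2: ✓
  3: ✓
  4: ✓
  5: outside
witness against invariant: b·c·d → 5

Answer: INVARIANT VIOLATED at state 5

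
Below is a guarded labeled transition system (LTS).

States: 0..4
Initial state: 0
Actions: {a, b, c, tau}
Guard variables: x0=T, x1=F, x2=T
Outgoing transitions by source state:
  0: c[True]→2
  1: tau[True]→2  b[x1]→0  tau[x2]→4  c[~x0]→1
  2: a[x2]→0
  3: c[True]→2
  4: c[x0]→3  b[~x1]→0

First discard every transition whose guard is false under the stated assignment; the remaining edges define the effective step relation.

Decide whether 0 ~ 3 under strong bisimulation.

Answer: BISIMILAR

Working:
Refine partition for ~:
  π0 = {{0,1,2,3,4}}
  π1 = {{0,3},{1},{2},{4}}
4 equivalence class(es) (converged in 2)
0∈{0,3}, 3∈{0,3}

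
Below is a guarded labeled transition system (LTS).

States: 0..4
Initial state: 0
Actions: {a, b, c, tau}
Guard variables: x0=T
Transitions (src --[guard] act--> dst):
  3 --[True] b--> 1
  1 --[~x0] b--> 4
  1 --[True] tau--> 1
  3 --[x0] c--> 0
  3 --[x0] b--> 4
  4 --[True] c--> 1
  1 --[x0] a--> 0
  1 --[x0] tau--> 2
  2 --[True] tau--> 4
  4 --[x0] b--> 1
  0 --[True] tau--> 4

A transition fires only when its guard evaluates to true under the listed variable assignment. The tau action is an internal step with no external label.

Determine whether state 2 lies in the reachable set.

Answer: REACHABLE

Working:
Guard filter leaves 10 enabled edge(s).
L0 = {0}
L1 = {4}  now seen {0,4}
L2 = {1}  now seen {0,1,4}
L3 = {2}  now seen {0,1,2,4}
R = {0,1,2,4}
Path to 2: tau·c·tau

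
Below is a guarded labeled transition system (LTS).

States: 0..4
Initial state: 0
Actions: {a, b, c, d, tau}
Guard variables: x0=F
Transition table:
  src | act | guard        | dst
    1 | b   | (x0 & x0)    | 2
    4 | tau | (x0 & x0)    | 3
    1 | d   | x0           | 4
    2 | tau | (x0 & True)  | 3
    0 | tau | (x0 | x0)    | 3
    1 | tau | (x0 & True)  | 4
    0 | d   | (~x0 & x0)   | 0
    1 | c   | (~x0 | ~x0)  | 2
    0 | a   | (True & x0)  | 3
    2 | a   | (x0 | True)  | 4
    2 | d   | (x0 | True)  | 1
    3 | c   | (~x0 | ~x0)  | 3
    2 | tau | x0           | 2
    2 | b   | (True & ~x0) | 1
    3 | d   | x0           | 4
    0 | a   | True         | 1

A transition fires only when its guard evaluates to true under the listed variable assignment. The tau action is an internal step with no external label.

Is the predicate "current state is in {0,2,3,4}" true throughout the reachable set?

Safe = {0,2,3,4}
Reachable = {0,1,2,4}
  0: ok
  1: outside
  2: ok
  4: ok
counterexample path to 1: a

Answer: INVARIANT VIOLATED at state 1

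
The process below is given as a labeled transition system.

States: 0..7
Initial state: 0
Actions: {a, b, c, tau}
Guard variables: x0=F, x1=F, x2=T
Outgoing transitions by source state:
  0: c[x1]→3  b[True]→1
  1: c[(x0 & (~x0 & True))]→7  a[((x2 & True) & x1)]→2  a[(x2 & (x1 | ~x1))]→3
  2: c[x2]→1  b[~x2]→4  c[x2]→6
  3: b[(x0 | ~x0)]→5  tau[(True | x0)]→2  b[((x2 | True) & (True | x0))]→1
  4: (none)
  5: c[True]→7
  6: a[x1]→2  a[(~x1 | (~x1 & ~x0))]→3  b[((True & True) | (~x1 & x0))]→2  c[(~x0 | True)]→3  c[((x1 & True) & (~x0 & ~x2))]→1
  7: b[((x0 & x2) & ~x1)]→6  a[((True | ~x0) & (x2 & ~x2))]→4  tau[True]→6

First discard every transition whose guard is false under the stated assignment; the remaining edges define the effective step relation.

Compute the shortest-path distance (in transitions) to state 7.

Answer: 4

Trace:
Layered search for 7:
  depth 0: {0}
  depth 1: {1}
  depth 2: {3}
  depth 3: {2,5}
  depth 4: {6,7}
7 enters at depth 4; path b·a·b·c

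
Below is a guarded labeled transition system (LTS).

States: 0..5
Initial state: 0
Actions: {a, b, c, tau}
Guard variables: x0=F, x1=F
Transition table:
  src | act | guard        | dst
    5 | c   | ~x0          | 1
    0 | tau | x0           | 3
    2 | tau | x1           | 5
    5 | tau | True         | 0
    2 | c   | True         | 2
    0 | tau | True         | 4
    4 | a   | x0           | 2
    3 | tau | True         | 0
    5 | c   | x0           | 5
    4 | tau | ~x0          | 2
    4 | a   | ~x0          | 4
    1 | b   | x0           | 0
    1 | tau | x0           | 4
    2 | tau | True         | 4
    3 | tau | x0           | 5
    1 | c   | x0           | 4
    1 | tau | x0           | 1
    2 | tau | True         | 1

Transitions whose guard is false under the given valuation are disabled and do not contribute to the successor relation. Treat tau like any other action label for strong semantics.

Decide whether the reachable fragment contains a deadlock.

Answer: DEADLOCK at state 1

Working:
Reach set: {0,1,2,4}
  0: tau→4  [1 out]
  1: ∅  [no exit]
  2: c→2  tau→1  tau→4  [3 out]
  4: a→4  tau→2  [2 out]
Path to 1: tau·tau·tau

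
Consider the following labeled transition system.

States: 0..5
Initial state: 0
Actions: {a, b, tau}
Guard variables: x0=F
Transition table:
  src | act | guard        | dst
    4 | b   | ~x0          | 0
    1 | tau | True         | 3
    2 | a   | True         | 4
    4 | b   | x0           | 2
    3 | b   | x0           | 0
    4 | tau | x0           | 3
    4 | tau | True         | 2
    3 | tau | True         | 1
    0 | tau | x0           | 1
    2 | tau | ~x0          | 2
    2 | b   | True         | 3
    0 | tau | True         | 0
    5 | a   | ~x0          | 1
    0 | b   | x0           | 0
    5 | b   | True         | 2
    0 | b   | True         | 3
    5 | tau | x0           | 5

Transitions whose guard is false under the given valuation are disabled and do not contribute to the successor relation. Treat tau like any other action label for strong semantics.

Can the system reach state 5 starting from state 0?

Answer: UNREACHABLE

Working:
After dropping false guards: 11 live edges.
L0 = {0}
L1 = {3}  cumulative {0,3}
L2 = {1}  cumulative {0,1,3}
R = {0,1,3}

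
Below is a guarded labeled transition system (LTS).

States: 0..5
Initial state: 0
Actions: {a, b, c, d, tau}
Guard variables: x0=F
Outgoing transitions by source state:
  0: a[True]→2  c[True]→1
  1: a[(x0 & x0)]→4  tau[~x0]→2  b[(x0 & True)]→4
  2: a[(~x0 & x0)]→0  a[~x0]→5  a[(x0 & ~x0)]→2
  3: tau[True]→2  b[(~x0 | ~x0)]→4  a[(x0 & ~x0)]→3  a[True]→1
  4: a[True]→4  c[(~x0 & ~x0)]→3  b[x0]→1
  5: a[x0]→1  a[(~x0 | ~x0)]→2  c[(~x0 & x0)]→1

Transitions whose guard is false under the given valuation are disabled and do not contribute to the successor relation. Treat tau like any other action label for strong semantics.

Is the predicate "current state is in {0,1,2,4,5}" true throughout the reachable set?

Allowed set {0,1,2,4,5}
R = {0,1,2,5}
  0: ✓
  1: ✓
  2: ✓
  5: ✓

Answer: INVARIANT HOLDS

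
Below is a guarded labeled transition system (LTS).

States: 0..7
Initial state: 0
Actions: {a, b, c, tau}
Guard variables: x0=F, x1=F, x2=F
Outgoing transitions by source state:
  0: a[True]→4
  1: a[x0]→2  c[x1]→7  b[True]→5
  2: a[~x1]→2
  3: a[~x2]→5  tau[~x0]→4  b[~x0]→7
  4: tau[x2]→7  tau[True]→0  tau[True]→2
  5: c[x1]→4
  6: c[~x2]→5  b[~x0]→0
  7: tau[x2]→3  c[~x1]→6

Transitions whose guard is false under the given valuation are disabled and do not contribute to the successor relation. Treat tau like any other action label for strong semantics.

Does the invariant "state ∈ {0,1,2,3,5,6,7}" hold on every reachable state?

Safe = {0,1,2,3,5,6,7}
Reach set: {0,2,4}
  0: ok
  2: ok
  4: ✗ unsafe
reach 4 via a — violates

Answer: INVARIANT VIOLATED at state 4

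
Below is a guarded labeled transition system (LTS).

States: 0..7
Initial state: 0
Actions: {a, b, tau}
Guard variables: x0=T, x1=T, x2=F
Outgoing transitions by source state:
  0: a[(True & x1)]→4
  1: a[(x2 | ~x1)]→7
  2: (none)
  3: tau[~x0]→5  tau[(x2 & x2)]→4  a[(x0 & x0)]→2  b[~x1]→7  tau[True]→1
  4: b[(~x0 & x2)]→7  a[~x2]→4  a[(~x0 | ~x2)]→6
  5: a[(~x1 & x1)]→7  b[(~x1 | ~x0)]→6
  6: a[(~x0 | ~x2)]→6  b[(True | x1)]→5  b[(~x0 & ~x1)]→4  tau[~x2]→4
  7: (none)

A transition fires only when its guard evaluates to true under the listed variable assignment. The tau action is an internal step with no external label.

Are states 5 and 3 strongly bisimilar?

Answer: NOT BISIMILAR

Trace:
Bisimulation quotient by refinement:
  π0 = {{0,1,2,3,4,5,6,7}}
  π1 = {{0,4},{1,2,5,7},{3},{6}}
  π2 = {{0},{1,2,5,7},{3},{4},{6}}
5 equivalence class(es) (converged in 3)
[5]={1,2,5,7}  [3]={3}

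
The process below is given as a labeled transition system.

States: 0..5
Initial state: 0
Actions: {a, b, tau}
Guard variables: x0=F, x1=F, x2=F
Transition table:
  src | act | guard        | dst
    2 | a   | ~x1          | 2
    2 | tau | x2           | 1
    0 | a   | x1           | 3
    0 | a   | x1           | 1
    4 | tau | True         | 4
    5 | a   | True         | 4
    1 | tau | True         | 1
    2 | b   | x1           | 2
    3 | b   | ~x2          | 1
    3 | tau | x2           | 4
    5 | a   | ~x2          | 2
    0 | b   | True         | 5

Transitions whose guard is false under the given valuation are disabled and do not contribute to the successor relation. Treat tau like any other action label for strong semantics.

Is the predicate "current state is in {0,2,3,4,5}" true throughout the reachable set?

Answer: INVARIANT HOLDS

Trace:
Allowed set {0,2,3,4,5}
R = {0,2,4,5}
  0: safe
  2: safe
  4: safe
  5: safe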